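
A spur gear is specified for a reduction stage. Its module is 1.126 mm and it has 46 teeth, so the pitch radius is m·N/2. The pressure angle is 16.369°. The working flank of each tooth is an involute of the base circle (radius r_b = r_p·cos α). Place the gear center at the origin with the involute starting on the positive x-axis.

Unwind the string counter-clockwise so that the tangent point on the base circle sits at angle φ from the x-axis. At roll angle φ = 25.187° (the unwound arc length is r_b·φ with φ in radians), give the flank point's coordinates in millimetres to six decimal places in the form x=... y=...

pitch radius r_p = m·N/2 = 1.126·46/2 = 25.898000
base radius r_b = r_p·cos α = 25.898000·cos 16.369° = 24.848266
roll angle φ = 25.187° = 0.43959608 rad
x = r_b·(cos φ + φ·sin φ) = 24.848266·(0.90492364 + 0.43959608·0.42557398) = 27.134413
y = r_b·(sin φ − φ·cos φ) = 24.848266·(0.42557398 − 0.43959608·0.90492364) = 0.690113

x=27.134413 y=0.690113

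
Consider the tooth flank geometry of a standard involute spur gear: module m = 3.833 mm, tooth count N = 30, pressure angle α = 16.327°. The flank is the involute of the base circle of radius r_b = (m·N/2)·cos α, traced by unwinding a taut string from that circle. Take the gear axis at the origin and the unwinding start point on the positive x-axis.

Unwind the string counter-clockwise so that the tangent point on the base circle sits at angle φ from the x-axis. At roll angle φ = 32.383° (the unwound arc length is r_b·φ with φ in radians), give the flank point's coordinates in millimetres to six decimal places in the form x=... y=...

pitch radius r_p = m·N/2 = 3.833·30/2 = 57.495000
base radius r_b = r_p·cos α = 57.495000·cos 16.327° = 55.176395
roll angle φ = 32.383° = 0.56518997 rad
x = r_b·(cos φ + φ·sin φ) = 55.176395·(0.84448687 + 0.56518997·0.53557625) = 63.297764
y = r_b·(sin φ − φ·cos φ) = 55.176395·(0.53557625 − 0.56518997·0.84448687) = 3.215721

x=63.297764 y=3.215721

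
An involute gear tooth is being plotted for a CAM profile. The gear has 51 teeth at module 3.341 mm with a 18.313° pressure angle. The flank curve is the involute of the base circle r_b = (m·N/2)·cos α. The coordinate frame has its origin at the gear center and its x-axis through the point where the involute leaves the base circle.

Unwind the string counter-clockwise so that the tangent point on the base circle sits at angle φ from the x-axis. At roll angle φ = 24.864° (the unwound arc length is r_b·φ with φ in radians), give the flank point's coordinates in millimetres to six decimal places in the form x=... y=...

x=88.141624 y=2.162061

pitch radius r_p = m·N/2 = 3.341·51/2 = 85.195500
base radius r_b = r_p·cos α = 85.195500·cos 18.313° = 80.880707
roll angle φ = 24.864° = 0.43395867 rad
x = r_b·(cos φ + φ·sin φ) = 80.880707·(0.90730838 + 0.43395867·0.42046582) = 88.141624
y = r_b·(sin φ − φ·cos φ) = 80.880707·(0.42046582 − 0.43395867·0.90730838) = 2.162061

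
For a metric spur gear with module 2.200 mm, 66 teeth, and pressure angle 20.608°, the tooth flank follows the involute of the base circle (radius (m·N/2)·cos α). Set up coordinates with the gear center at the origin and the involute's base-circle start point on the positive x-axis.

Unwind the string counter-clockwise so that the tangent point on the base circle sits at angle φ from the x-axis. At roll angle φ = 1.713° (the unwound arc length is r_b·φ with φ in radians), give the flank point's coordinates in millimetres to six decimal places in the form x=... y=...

x=67.984719 y=0.000605

pitch radius r_p = m·N/2 = 2.200·66/2 = 72.600000
base radius r_b = r_p·cos α = 72.600000·cos 20.608° = 67.954355
roll angle φ = 1.713° = 0.02989749 rad
x = r_b·(cos φ + φ·sin φ) = 67.954355·(0.99955310 + 0.02989749·0.02989304) = 67.984719
y = r_b·(sin φ − φ·cos φ) = 67.954355·(0.02989304 − 0.02989749·0.99955310) = 0.000605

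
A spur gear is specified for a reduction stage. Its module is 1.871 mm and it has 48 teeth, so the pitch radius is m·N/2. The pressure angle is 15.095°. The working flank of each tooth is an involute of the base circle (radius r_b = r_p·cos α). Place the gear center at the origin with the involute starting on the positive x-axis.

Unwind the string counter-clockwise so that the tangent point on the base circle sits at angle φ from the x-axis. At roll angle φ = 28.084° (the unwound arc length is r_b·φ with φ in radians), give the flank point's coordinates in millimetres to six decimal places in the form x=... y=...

x=48.254020 y=1.661318

pitch radius r_p = m·N/2 = 1.871·48/2 = 44.904000
base radius r_b = r_p·cos α = 44.904000·cos 15.095° = 43.354604
roll angle φ = 28.084° = 0.49015827 rad
x = r_b·(cos φ + φ·sin φ) = 43.354604·(0.88225836 + 0.49015827·0.47076553) = 48.254020
y = r_b·(sin φ − φ·cos φ) = 43.354604·(0.47076553 − 0.49015827·0.88225836) = 1.661318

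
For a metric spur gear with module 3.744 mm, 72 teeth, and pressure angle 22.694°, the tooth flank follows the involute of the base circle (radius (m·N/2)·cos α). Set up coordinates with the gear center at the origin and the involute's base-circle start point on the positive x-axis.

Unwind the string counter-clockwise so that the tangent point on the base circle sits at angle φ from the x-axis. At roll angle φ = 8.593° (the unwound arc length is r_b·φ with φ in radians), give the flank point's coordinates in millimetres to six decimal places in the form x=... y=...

pitch radius r_p = m·N/2 = 3.744·72/2 = 134.784000
base radius r_b = r_p·cos α = 134.784000·cos 22.694° = 124.348820
roll angle φ = 8.593° = 0.14997614 rad
x = r_b·(cos φ + φ·sin φ) = 124.348820·(0.98877464 + 0.14997614·0.14941454) = 125.739445
y = r_b·(sin φ − φ·cos φ) = 124.348820·(0.14941454 − 0.14997614·0.98877464) = 0.139511

x=125.739445 y=0.139511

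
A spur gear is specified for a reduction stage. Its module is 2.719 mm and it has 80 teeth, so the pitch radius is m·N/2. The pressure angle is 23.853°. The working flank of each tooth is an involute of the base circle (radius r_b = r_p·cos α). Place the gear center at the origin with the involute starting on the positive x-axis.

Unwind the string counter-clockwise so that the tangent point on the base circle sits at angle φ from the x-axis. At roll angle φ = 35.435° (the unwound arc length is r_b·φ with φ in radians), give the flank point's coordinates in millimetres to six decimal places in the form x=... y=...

pitch radius r_p = m·N/2 = 2.719·80/2 = 108.760000
base radius r_b = r_p·cos α = 108.760000·cos 23.853° = 99.470372
roll angle φ = 35.435° = 0.61845742 rad
x = r_b·(cos φ + φ·sin φ) = 99.470372·(0.81477378 + 0.61845742·0.57977900) = 116.712805
y = r_b·(sin φ − φ·cos φ) = 99.470372·(0.57977900 − 0.61845742·0.81477378) = 7.547425

x=116.712805 y=7.547425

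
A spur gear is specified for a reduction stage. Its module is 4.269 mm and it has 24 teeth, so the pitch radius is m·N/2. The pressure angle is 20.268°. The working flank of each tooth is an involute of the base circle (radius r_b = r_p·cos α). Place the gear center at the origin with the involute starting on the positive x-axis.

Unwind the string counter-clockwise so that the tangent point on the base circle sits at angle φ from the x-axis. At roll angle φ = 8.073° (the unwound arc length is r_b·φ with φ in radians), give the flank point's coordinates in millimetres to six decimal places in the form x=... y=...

pitch radius r_p = m·N/2 = 4.269·24/2 = 51.228000
base radius r_b = r_p·cos α = 51.228000·cos 20.268° = 48.056093
roll angle φ = 8.073° = 0.14090043 rad
x = r_b·(cos φ + φ·sin φ) = 48.056093·(0.99008995 + 0.14090043·0.14043468) = 48.530755
y = r_b·(sin φ − φ·cos φ) = 48.056093·(0.14043468 − 0.14090043·0.99008995) = 0.044720

x=48.530755 y=0.044720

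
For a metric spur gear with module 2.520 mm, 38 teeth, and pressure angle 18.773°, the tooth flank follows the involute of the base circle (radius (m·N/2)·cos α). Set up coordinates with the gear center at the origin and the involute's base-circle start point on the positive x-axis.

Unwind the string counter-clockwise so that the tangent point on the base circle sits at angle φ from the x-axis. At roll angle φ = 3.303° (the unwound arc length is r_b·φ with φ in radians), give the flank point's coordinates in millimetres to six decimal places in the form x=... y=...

x=45.408098 y=0.002894

pitch radius r_p = m·N/2 = 2.520·38/2 = 47.880000
base radius r_b = r_p·cos α = 47.880000·cos 18.773° = 45.332833
roll angle φ = 3.303° = 0.05764823 rad
x = r_b·(cos φ + φ·sin φ) = 45.332833·(0.99833880 + 0.05764823·0.05761630) = 45.408098
y = r_b·(sin φ − φ·cos φ) = 45.332833·(0.05761630 − 0.05764823·0.99833880) = 0.002894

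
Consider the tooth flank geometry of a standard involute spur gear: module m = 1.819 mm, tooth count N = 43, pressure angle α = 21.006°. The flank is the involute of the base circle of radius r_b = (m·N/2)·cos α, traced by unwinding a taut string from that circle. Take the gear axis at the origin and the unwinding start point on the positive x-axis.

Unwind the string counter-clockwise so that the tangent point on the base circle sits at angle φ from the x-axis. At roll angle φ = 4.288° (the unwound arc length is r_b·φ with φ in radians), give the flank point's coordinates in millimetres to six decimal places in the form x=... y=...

x=36.611564 y=0.005098

pitch radius r_p = m·N/2 = 1.819·43/2 = 39.108500
base radius r_b = r_p·cos α = 39.108500·cos 21.006° = 36.509462
roll angle φ = 4.288° = 0.07483972 rad
x = r_b·(cos φ + φ·sin φ) = 36.509462·(0.99720082 + 0.07483972·0.07476988) = 36.611564
y = r_b·(sin φ − φ·cos φ) = 36.509462·(0.07476988 − 0.07483972·0.99720082) = 0.005098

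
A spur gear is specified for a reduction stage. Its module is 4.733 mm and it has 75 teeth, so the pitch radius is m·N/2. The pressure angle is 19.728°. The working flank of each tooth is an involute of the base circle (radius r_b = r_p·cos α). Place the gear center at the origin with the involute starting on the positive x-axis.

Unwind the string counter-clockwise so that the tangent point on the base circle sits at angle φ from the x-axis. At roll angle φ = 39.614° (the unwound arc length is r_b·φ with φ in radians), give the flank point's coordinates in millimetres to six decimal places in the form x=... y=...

x=202.355046 y=17.540871

pitch radius r_p = m·N/2 = 4.733·75/2 = 177.487500
base radius r_b = r_p·cos α = 177.487500·cos 19.728° = 167.069995
roll angle φ = 39.614° = 0.69139473 rad
x = r_b·(cos φ + φ·sin φ) = 167.069995·(0.77035747 + 0.69139473·0.63761224) = 202.355046
y = r_b·(sin φ − φ·cos φ) = 167.069995·(0.63761224 − 0.69139473·0.77035747) = 17.540871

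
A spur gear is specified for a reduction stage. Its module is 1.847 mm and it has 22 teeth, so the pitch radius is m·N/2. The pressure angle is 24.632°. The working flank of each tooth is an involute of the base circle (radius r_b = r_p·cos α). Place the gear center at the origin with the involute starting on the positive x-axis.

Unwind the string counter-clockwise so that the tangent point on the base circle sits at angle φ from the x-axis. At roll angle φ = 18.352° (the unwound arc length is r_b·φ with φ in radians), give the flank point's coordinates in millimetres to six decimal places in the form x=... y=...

x=19.391427 y=0.200228

pitch radius r_p = m·N/2 = 1.847·22/2 = 20.317000
base radius r_b = r_p·cos α = 20.317000·cos 24.632° = 18.468224
roll angle φ = 18.352° = 0.32030282 rad
x = r_b·(cos φ + φ·sin φ) = 18.468224·(0.94914012 + 0.32030282·0.31485400) = 19.391427
y = r_b·(sin φ − φ·cos φ) = 18.468224·(0.31485400 − 0.32030282·0.94914012) = 0.200228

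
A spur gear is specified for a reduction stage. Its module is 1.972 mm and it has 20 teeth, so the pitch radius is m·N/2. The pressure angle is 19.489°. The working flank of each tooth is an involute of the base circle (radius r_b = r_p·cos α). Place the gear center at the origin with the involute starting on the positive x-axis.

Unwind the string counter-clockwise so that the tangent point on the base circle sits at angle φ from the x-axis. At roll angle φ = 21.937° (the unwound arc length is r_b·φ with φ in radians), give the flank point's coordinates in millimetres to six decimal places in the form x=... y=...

pitch radius r_p = m·N/2 = 1.972·20/2 = 19.720000
base radius r_b = r_p·cos α = 19.720000·cos 19.489° = 18.590154
roll angle φ = 21.937° = 0.38287288 rad
x = r_b·(cos φ + φ·sin φ) = 18.590154·(0.92759520 + 0.38287288·0.37358688) = 19.903204
y = r_b·(sin φ − φ·cos φ) = 18.590154·(0.37358688 − 0.38287288·0.92759520) = 0.342725

x=19.903204 y=0.342725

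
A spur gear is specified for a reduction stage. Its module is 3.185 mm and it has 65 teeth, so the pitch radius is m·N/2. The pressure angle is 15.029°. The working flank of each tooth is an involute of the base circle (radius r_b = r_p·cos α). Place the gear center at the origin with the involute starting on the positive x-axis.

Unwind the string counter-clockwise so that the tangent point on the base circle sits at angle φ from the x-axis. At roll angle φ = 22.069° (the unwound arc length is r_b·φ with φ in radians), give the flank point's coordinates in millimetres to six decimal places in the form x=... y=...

x=107.114988 y=1.876201

pitch radius r_p = m·N/2 = 3.185·65/2 = 103.512500
base radius r_b = r_p·cos α = 103.512500·cos 15.029° = 99.971824
roll angle φ = 22.069° = 0.38517671 rad
x = r_b·(cos φ + φ·sin φ) = 99.971824·(0.92673205 + 0.38517671·0.37572291) = 107.114988
y = r_b·(sin φ − φ·cos φ) = 99.971824·(0.37572291 − 0.38517671·0.92673205) = 1.876201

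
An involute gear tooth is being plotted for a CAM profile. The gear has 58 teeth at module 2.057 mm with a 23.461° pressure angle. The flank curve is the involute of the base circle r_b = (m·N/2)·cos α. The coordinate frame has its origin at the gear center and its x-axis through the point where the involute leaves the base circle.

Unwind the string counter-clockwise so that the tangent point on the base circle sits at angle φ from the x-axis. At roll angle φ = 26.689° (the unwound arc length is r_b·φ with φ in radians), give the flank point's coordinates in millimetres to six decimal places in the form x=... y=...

x=60.340123 y=1.803904

pitch radius r_p = m·N/2 = 2.057·58/2 = 59.653000
base radius r_b = r_p·cos α = 59.653000·cos 23.461° = 54.721563
roll angle φ = 26.689° = 0.46581092 rad
x = r_b·(cos φ + φ·sin φ) = 54.721563·(0.89345763 + 0.46581092·0.44914748) = 60.340123
y = r_b·(sin φ − φ·cos φ) = 54.721563·(0.44914748 − 0.46581092·0.89345763) = 1.803904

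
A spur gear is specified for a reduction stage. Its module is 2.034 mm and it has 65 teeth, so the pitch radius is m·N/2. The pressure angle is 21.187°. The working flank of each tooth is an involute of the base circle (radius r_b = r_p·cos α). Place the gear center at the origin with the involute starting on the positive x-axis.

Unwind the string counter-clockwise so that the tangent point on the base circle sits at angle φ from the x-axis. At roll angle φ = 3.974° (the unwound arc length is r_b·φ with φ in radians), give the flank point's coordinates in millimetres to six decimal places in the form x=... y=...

x=61.784768 y=0.006852

pitch radius r_p = m·N/2 = 2.034·65/2 = 66.105000
base radius r_b = r_p·cos α = 66.105000·cos 21.187° = 61.636687
roll angle φ = 3.974° = 0.06935938 rad
x = r_b·(cos φ + φ·sin φ) = 61.636687·(0.99759560 + 0.06935938·0.06930379) = 61.784768
y = r_b·(sin φ − φ·cos φ) = 61.636687·(0.06930379 − 0.06935938·0.99759560) = 0.006852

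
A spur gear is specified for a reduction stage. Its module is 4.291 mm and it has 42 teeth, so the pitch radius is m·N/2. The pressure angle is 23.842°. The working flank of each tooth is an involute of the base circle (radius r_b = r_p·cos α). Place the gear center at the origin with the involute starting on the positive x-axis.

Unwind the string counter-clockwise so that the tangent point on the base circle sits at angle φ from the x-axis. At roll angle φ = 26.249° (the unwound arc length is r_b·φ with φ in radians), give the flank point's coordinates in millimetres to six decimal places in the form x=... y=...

x=90.622139 y=2.586698

pitch radius r_p = m·N/2 = 4.291·42/2 = 90.111000
base radius r_b = r_p·cos α = 90.111000·cos 23.842° = 82.421252
roll angle φ = 26.249° = 0.45813148 rad
x = r_b·(cos φ + φ·sin φ) = 82.421252·(0.89688046 + 0.45813148·0.44227304) = 90.622139
y = r_b·(sin φ − φ·cos φ) = 82.421252·(0.44227304 − 0.45813148·0.89688046) = 2.586698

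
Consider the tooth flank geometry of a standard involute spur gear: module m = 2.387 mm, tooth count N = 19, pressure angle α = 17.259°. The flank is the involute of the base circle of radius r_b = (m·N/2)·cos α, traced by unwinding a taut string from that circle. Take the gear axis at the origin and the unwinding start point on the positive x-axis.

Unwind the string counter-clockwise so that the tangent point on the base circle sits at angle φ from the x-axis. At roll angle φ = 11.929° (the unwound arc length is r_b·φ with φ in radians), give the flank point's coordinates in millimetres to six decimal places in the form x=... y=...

pitch radius r_p = m·N/2 = 2.387·19/2 = 22.676500
base radius r_b = r_p·cos α = 22.676500·cos 17.259° = 21.655453
roll angle φ = 11.929° = 0.20820033 rad
x = r_b·(cos φ + φ·sin φ) = 21.655453·(0.97840449 + 0.20820033·0.20669943) = 22.119733
y = r_b·(sin φ − φ·cos φ) = 21.655453·(0.20669943 − 0.20820033·0.97840449) = 0.064864

x=22.119733 y=0.064864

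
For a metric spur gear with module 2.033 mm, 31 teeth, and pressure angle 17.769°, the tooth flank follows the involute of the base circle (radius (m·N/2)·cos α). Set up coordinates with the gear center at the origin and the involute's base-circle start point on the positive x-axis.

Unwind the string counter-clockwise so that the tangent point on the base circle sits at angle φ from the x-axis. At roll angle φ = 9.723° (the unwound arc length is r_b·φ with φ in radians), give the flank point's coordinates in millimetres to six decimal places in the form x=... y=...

x=30.437209 y=0.048742

pitch radius r_p = m·N/2 = 2.033·31/2 = 31.511500
base radius r_b = r_p·cos α = 31.511500·cos 17.769° = 30.008233
roll angle φ = 9.723° = 0.16969836 rad
x = r_b·(cos φ + φ·sin φ) = 30.008233·(0.98563575 + 0.16969836·0.16888505) = 30.437209
y = r_b·(sin φ − φ·cos φ) = 30.008233·(0.16888505 − 0.16969836·0.98563575) = 0.048742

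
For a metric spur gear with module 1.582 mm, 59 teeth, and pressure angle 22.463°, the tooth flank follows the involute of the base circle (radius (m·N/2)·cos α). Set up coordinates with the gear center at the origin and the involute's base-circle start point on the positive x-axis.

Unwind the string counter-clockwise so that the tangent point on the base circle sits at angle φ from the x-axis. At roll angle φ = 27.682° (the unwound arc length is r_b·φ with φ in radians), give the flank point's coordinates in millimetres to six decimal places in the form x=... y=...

x=47.871711 y=1.583768

pitch radius r_p = m·N/2 = 1.582·59/2 = 46.669000
base radius r_b = r_p·cos α = 46.669000·cos 22.463° = 43.128058
roll angle φ = 27.682° = 0.48314204 rad
x = r_b·(cos φ + φ·sin φ) = 43.128058·(0.88553962 + 0.48314204·0.46456387) = 47.871711
y = r_b·(sin φ − φ·cos φ) = 43.128058·(0.46456387 − 0.48314204·0.88553962) = 1.583768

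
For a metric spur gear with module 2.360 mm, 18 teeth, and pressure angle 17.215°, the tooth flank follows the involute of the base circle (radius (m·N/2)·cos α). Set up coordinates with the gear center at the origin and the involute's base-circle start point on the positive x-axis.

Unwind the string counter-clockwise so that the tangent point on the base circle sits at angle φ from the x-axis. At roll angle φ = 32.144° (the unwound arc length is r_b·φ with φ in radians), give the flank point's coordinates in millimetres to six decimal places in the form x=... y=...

pitch radius r_p = m·N/2 = 2.360·18/2 = 21.240000
base radius r_b = r_p·cos α = 21.240000·cos 17.215° = 20.288467
roll angle φ = 32.144° = 0.56101863 rad
x = r_b·(cos φ + φ·sin φ) = 20.288467·(0.84671359 + 0.56101863·0.53204897) = 23.234413
y = r_b·(sin φ − φ·cos φ) = 20.288467·(0.53204897 − 0.56101863·0.84671359) = 1.156988

x=23.234413 y=1.156988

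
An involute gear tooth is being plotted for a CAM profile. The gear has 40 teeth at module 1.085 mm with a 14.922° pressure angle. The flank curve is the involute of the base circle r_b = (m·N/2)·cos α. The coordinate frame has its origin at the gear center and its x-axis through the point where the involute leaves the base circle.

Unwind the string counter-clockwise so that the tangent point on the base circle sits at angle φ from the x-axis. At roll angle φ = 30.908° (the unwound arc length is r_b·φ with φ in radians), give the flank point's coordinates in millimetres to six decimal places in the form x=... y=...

pitch radius r_p = m·N/2 = 1.085·40/2 = 21.700000
base radius r_b = r_p·cos α = 21.700000·cos 14.922° = 20.968217
roll angle φ = 30.908° = 0.53944637 rad
x = r_b·(cos φ + φ·sin φ) = 20.968217·(0.85799319 + 0.53944637·0.51366106) = 23.800725
y = r_b·(sin φ − φ·cos φ) = 20.968217·(0.51366106 − 0.53944637·0.85799319) = 1.065599

x=23.800725 y=1.065599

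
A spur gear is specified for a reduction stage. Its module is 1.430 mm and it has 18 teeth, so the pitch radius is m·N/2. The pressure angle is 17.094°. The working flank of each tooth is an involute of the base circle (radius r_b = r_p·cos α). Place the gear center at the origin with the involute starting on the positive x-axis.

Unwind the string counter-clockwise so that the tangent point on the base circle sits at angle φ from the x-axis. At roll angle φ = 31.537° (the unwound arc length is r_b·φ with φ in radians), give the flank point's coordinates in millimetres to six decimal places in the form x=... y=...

pitch radius r_p = m·N/2 = 1.430·18/2 = 12.870000
base radius r_b = r_p·cos α = 12.870000·cos 17.094° = 12.301452
roll angle φ = 31.537° = 0.55042449 rad
x = r_b·(cos φ + φ·sin φ) = 12.301452·(0.85230257 + 0.55042449·0.52304907) = 14.026135
y = r_b·(sin φ − φ·cos φ) = 12.301452·(0.52304907 − 0.55042449·0.85230257) = 0.663305

x=14.026135 y=0.663305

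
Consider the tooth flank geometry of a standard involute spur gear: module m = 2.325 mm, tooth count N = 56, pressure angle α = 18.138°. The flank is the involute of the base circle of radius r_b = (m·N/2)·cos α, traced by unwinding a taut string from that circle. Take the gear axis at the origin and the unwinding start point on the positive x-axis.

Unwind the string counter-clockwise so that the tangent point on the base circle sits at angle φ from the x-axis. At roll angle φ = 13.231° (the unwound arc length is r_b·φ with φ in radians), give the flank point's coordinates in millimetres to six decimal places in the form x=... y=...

x=63.492736 y=0.252591

pitch radius r_p = m·N/2 = 2.325·56/2 = 65.100000
base radius r_b = r_p·cos α = 65.100000·cos 18.138° = 61.865147
roll angle φ = 13.231° = 0.23092451 rad
x = r_b·(cos φ + φ·sin φ) = 61.865147·(0.97345521 + 0.23092451·0.22887759) = 63.492736
y = r_b·(sin φ − φ·cos φ) = 61.865147·(0.22887759 − 0.23092451·0.97345521) = 0.252591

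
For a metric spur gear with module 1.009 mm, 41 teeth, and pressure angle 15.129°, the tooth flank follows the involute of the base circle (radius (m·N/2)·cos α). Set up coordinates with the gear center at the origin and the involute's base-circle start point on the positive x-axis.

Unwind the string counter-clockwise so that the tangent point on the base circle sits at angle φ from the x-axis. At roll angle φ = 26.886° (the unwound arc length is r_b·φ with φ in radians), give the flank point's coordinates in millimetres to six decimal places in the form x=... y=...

pitch radius r_p = m·N/2 = 1.009·41/2 = 20.684500
base radius r_b = r_p·cos α = 20.684500·cos 15.129° = 19.967589
roll angle φ = 26.886° = 0.46924922 rad
x = r_b·(cos φ + φ·sin φ) = 19.967589·(0.89190805 + 0.46924922·0.45221679) = 22.046423
y = r_b·(sin φ − φ·cos φ) = 19.967589·(0.45221679 − 0.46924922·0.89190805) = 0.672701

x=22.046423 y=0.672701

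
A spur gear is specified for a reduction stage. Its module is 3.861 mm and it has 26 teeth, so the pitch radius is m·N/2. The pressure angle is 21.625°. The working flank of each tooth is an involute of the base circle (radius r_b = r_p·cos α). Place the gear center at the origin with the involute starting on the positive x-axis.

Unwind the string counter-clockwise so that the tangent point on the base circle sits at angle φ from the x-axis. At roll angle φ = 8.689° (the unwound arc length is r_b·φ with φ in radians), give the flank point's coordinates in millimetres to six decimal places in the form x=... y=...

x=47.193674 y=0.054121

pitch radius r_p = m·N/2 = 3.861·26/2 = 50.193000
base radius r_b = r_p·cos α = 50.193000·cos 21.625° = 46.660204
roll angle φ = 8.689° = 0.15165166 rad
x = r_b·(cos φ + φ·sin φ) = 46.660204·(0.98852291 + 0.15165166·0.15107104) = 47.193674
y = r_b·(sin φ − φ·cos φ) = 46.660204·(0.15107104 − 0.15165166·0.98852291) = 0.054121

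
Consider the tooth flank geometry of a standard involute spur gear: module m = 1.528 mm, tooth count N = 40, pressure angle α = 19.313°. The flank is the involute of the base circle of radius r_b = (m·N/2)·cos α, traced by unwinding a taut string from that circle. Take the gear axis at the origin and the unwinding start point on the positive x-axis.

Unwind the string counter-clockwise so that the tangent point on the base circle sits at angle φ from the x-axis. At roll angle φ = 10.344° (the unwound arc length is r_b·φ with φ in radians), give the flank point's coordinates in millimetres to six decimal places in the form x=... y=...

x=29.306445 y=0.056384

pitch radius r_p = m·N/2 = 1.528·40/2 = 30.560000
base radius r_b = r_p·cos α = 30.560000·cos 19.313° = 28.840265
roll angle φ = 10.344° = 0.18053686 rad
x = r_b·(cos φ + φ·sin φ) = 28.840265·(0.98374744 + 0.18053686·0.17955773) = 29.306445
y = r_b·(sin φ − φ·cos φ) = 28.840265·(0.17955773 − 0.18053686·0.98374744) = 0.056384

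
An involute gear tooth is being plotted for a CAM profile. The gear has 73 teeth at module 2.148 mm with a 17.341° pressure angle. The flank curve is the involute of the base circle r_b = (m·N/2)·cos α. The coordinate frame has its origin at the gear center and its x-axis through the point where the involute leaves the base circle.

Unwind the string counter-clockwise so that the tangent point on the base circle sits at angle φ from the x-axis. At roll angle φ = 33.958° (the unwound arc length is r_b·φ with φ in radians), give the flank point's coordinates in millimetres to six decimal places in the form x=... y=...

pitch radius r_p = m·N/2 = 2.148·73/2 = 78.402000
base radius r_b = r_p·cos α = 78.402000·cos 17.341° = 74.838453
roll angle φ = 33.958° = 0.59267891 rad
x = r_b·(cos φ + φ·sin φ) = 74.838453·(0.82944726 + 0.59267891·0.55858504) = 86.850686
y = r_b·(sin φ − φ·cos φ) = 74.838453·(0.55858504 − 0.59267891·0.82944726) = 5.013364

x=86.850686 y=5.013364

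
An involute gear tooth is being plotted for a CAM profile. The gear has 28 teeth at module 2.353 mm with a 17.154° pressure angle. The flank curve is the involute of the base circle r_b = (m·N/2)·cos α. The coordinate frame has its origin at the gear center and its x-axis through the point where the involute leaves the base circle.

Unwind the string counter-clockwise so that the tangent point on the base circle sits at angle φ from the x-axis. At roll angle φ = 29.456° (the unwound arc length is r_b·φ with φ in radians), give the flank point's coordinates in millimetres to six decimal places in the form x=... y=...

x=35.365426 y=1.388346

pitch radius r_p = m·N/2 = 2.353·28/2 = 32.942000
base radius r_b = r_p·cos α = 32.942000·cos 17.154° = 31.476590
roll angle φ = 29.456° = 0.51410418 rad
x = r_b·(cos φ + φ·sin φ) = 31.476590·(0.87073359 + 0.51410418·0.49175503) = 35.365426
y = r_b·(sin φ − φ·cos φ) = 31.476590·(0.49175503 − 0.51410418·0.87073359) = 1.388346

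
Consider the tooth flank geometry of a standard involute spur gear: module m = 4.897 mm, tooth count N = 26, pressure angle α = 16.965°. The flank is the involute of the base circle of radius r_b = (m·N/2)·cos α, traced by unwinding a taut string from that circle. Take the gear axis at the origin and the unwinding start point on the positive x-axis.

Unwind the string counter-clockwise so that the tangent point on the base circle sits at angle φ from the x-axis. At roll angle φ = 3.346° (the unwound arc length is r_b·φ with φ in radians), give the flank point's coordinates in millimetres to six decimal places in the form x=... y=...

pitch radius r_p = m·N/2 = 4.897·26/2 = 63.661000
base radius r_b = r_p·cos α = 63.661000·cos 16.965° = 60.890676
roll angle φ = 3.346° = 0.05839872 rad
x = r_b·(cos φ + φ·sin φ) = 60.890676·(0.99829528 + 0.05839872·0.05836553) = 60.994418
y = r_b·(sin φ − φ·cos φ) = 60.890676·(0.05836553 − 0.05839872·0.99829528) = 0.004041

x=60.994418 y=0.004041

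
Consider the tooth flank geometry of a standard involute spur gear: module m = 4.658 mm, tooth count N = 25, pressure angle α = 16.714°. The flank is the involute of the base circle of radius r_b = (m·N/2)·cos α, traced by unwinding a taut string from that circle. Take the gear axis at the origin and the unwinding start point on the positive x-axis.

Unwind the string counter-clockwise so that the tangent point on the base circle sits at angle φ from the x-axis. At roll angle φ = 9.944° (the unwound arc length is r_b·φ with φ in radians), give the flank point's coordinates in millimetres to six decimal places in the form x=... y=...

x=56.598676 y=0.096883

pitch radius r_p = m·N/2 = 4.658·25/2 = 58.225000
base radius r_b = r_p·cos α = 58.225000·cos 16.714° = 55.765125
roll angle φ = 9.944° = 0.17355554 rad
x = r_b·(cos φ + φ·sin φ) = 55.765125·(0.98497700 + 0.17355554·0.17268556) = 56.598676
y = r_b·(sin φ − φ·cos φ) = 55.765125·(0.17268556 − 0.17355554·0.98497700) = 0.096883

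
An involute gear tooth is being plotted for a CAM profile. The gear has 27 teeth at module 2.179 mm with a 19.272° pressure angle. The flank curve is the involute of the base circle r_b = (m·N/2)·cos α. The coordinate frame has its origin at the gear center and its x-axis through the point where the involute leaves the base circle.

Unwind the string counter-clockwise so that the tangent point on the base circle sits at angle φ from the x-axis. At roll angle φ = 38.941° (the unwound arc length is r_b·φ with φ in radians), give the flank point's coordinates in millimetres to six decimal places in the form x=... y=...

x=33.459585 y=2.773847

pitch radius r_p = m·N/2 = 2.179·27/2 = 29.416500
base radius r_b = r_p·cos α = 29.416500·cos 19.272° = 27.768069
roll angle φ = 38.941° = 0.67964866 rad
x = r_b·(cos φ + φ·sin φ) = 27.768069·(0.77779359 + 0.67964866·0.62851980) = 33.459585
y = r_b·(sin φ − φ·cos φ) = 27.768069·(0.62851980 − 0.67964866·0.77779359) = 2.773847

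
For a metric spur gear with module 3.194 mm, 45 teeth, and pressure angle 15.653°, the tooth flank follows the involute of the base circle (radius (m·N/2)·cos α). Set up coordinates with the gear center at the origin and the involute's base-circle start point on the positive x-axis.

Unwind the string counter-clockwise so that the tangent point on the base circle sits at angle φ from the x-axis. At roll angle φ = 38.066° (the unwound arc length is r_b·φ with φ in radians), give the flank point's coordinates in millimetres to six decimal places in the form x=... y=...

pitch radius r_p = m·N/2 = 3.194·45/2 = 71.865000
base radius r_b = r_p·cos α = 71.865000·cos 15.653° = 69.199771
roll angle φ = 38.066° = 0.66437703 rad
x = r_b·(cos φ + φ·sin φ) = 69.199771·(0.78730104 + 0.66437703·0.61656879) = 82.827641
y = r_b·(sin φ − φ·cos φ) = 69.199771·(0.61656879 − 0.66437703·0.78730104) = 6.470460

x=82.827641 y=6.470460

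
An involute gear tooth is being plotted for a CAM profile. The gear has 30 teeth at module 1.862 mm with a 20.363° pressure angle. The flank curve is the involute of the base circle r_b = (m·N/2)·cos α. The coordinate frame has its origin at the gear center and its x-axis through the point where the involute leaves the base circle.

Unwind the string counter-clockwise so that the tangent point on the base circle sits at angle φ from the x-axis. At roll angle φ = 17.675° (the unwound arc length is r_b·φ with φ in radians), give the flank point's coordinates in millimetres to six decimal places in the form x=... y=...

pitch radius r_p = m·N/2 = 1.862·30/2 = 27.930000
base radius r_b = r_p·cos α = 27.930000·cos 20.363° = 26.184567
roll angle φ = 17.675° = 0.30848695 rad
x = r_b·(cos φ + φ·sin φ) = 26.184567·(0.95279405 + 0.30848695·0.30361736) = 27.400999
y = r_b·(sin φ − φ·cos φ) = 26.184567·(0.30361736 − 0.30848695·0.95279405) = 0.253803

x=27.400999 y=0.253803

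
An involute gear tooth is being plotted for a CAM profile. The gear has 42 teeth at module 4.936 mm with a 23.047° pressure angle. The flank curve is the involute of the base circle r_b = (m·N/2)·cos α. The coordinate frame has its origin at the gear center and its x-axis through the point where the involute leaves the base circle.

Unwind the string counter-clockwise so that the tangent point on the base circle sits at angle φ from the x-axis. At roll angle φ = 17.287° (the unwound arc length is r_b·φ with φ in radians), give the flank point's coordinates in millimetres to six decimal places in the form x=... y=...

x=99.625725 y=0.865327

pitch radius r_p = m·N/2 = 4.936·42/2 = 103.656000
base radius r_b = r_p·cos α = 103.656000·cos 23.047° = 95.382595
roll angle φ = 17.287° = 0.30171507 rad
x = r_b·(cos φ + φ·sin φ) = 95.382595·(0.95482825 + 0.30171507·0.29715824) = 99.625725
y = r_b·(sin φ − φ·cos φ) = 95.382595·(0.29715824 − 0.30171507·0.95482825) = 0.865327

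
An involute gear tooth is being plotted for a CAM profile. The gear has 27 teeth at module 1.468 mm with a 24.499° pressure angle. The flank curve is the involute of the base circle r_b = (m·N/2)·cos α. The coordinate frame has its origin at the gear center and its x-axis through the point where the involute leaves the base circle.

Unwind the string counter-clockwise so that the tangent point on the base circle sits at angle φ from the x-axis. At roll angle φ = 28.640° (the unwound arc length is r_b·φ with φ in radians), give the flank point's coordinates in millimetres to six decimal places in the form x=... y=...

pitch radius r_p = m·N/2 = 1.468·27/2 = 19.818000
base radius r_b = r_p·cos α = 19.818000·cos 24.499° = 18.033756
roll angle φ = 28.640° = 0.49986230 rad
x = r_b·(cos φ + φ·sin φ) = 18.033756·(0.87764857 + 0.49986230·0.47930469) = 20.147942
y = r_b·(sin φ − φ·cos φ) = 18.033756·(0.47930469 − 0.49986230·0.87764857) = 0.732193

x=20.147942 y=0.732193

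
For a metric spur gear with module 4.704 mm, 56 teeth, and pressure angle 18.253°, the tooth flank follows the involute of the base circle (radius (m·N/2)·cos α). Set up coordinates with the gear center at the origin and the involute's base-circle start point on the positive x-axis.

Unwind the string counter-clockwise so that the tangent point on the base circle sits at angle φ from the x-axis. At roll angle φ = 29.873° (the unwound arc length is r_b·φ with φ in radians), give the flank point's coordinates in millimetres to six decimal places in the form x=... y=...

pitch radius r_p = m·N/2 = 4.704·56/2 = 131.712000
base radius r_b = r_p·cos α = 131.712000·cos 18.253° = 125.084611
roll angle φ = 29.873° = 0.52138221 rad
x = r_b·(cos φ + φ·sin φ) = 125.084611·(0.86713156 + 0.52138221·0.49807917) = 140.947989
y = r_b·(sin φ − φ·cos φ) = 125.084611·(0.49807917 − 0.52138221·0.86713156) = 5.750415

x=140.947989 y=5.750415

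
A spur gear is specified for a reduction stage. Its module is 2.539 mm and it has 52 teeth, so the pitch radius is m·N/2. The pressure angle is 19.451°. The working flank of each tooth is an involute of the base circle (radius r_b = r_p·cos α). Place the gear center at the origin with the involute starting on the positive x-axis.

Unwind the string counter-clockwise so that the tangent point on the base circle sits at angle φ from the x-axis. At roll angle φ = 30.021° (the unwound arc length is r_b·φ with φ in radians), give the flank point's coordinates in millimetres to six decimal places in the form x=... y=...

pitch radius r_p = m·N/2 = 2.539·52/2 = 66.014000
base radius r_b = r_p·cos α = 66.014000·cos 19.451° = 62.246358
roll angle φ = 30.021° = 0.52396529 rad
x = r_b·(cos φ + φ·sin φ) = 62.246358·(0.86584209 + 0.52396529·0.50031738) = 70.213333
y = r_b·(sin φ − φ·cos φ) = 62.246358·(0.50031738 − 0.52396529·0.86584209) = 2.903555

x=70.213333 y=2.903555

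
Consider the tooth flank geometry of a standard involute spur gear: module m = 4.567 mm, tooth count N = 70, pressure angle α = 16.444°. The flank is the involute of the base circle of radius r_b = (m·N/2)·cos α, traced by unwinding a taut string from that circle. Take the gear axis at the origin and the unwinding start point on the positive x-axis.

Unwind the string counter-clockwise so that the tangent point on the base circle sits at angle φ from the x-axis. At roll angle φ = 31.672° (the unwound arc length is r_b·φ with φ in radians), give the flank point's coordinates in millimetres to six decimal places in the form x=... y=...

pitch radius r_p = m·N/2 = 4.567·70/2 = 159.845000
base radius r_b = r_p·cos α = 159.845000·cos 16.444° = 153.306839
roll angle φ = 31.672° = 0.55278068 rad
x = r_b·(cos φ + φ·sin φ) = 153.306839·(0.85106780 + 0.55278068·0.52505580) = 174.970399
y = r_b·(sin φ − φ·cos φ) = 153.306839·(0.52505580 − 0.55278068·0.85106780) = 8.370855

x=174.970399 y=8.370855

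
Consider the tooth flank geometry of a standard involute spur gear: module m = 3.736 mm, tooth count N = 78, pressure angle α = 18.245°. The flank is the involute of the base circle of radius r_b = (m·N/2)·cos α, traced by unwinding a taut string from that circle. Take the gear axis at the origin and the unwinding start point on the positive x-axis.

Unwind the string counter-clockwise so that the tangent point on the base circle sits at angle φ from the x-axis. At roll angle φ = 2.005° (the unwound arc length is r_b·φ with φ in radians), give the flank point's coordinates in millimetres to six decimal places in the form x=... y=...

pitch radius r_p = m·N/2 = 3.736·78/2 = 145.704000
base radius r_b = r_p·cos α = 145.704000·cos 18.245° = 138.378943
roll angle φ = 2.005° = 0.03499385 rad
x = r_b·(cos φ + φ·sin φ) = 138.378943·(0.99938778 + 0.03499385·0.03498671) = 138.463644
y = r_b·(sin φ − φ·cos φ) = 138.378943·(0.03498671 − 0.03499385·0.99938778) = 0.001976

x=138.463644 y=0.001976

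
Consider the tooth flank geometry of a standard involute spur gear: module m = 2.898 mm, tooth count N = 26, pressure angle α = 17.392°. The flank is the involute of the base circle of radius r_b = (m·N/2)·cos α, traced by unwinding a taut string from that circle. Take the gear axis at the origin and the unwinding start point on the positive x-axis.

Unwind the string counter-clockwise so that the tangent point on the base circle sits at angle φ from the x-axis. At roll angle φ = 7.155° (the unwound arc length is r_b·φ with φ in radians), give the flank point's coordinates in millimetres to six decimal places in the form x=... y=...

x=36.230856 y=0.023301

pitch radius r_p = m·N/2 = 2.898·26/2 = 37.674000
base radius r_b = r_p·cos α = 37.674000·cos 17.392° = 35.951623
roll angle φ = 7.155° = 0.12487831 rad
x = r_b·(cos φ + φ·sin φ) = 35.951623·(0.99221283 + 0.12487831·0.12455399) = 36.230856
y = r_b·(sin φ − φ·cos φ) = 35.951623·(0.12455399 − 0.12487831·0.99221283) = 0.023301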